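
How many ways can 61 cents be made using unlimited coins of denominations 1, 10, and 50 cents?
Coefficient of x^61 in 1/(1-x^1) · 1/(1-x^10) · 1/(1-x^50). Case on j = number of 50-cent coins (j = 0..1); remainder r = 61 - 50j is made from {1,10} in ⌊r/10⌋+1 ways. r = 61, 11 → 7 + 2 = 9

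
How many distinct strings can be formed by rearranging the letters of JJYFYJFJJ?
9! / (2! × 2! × 5!) = 756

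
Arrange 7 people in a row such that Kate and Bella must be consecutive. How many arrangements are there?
Treat the 2 as one block: (7-2+1)! × 2! = 720 × 2 = 1440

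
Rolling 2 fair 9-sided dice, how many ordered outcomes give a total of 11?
Coefficient of x^11 in (x + x² + ... + x^9)^2. By inclusion-exclusion on dice exceeding 9: Σ_j (-1)^j C(2,j)·C(11-1-9j, 1) = C(2,0)·C(10,1) - C(2,1)·C(1,1) = 1·10 - 2·1 = 8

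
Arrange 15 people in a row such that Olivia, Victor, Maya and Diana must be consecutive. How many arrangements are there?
Treat the 4 as one block: (15-4+1)! × 4! = 479001600 × 24 = 11496038400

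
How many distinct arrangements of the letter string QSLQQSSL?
8! / (3! × 2! × 3!) = 560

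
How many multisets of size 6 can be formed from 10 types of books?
C(6+10-1, 10-1) = C(15, 9) = 5005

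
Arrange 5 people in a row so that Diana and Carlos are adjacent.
Treat as block: (5-1)! × 2! = 24 × 2 = 48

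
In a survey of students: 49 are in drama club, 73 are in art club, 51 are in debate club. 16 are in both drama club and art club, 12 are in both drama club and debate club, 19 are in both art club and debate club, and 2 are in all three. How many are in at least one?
|A∪B∪C| = 49+73+51-16-12-19+2 = 128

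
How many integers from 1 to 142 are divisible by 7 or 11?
⌊142/7⌋ + ⌊142/11⌋ - ⌊142/77⌋ = 20 + 12 - 1 = 31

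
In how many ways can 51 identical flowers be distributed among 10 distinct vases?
C(51+10-1, 10-1) = C(60, 9) = 14783142660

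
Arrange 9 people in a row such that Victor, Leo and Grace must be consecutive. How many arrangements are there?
Treat the 3 as one block: (9-3+1)! × 3! = 5040 × 6 = 30240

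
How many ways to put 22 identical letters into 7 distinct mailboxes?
C(22+7-1, 7-1) = C(28, 6) = 376740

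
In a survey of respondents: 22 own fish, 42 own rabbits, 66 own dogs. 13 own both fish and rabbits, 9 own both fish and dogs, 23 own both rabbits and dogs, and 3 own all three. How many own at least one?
|A∪B∪C| = 22+42+66-13-9-23+3 = 88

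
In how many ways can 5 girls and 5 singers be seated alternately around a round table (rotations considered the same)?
Fix one of the girls: (5-1)! ways for the remaining girls, × 5! ways for the singers = 24 × 120 = 2880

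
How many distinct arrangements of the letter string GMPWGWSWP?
9! / (2! × 2! × 1! × 3! × 1!) = 15120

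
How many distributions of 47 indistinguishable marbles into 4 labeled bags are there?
C(47+4-1, 4-1) = C(50, 3) = 19600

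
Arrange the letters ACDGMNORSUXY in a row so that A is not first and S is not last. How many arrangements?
By inclusion-exclusion: 12! - 2×(12-1)! + (12-2)! = 479001600 - 79833600 + 3628800 = 402796800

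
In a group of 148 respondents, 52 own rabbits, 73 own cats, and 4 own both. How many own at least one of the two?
|A∪B| = |A| + |B| - |A∩B| = 52 + 73 - 4 = 121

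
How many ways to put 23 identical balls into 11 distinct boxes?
C(23+11-1, 11-1) = C(33, 10) = 92561040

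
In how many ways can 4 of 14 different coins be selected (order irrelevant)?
C(14,4) = 14!/(4!×10!) = 1001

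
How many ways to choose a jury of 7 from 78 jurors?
C(78,7) = 78!/(7!×71!) = 2641902120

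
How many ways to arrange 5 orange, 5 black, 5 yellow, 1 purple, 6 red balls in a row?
22! / (5! × 5! × 5! × 1! × 6!) = 903421366848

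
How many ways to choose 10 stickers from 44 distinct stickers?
C(44,10) = 44!/(10!×34!) = 2481256778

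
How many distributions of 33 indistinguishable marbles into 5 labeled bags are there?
C(33+5-1, 5-1) = C(37, 4) = 66045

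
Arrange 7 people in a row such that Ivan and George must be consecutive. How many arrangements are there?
Treat the 2 as one block: (7-2+1)! × 2! = 720 × 2 = 1440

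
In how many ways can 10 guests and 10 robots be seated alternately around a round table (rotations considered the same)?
Fix one of the guests: (10-1)! ways for the remaining guests, × 10! ways for the robots = 362880 × 3628800 = 1316818944000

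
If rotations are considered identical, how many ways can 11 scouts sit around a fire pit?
Circular: fix one position, arrange the rest. (11-1)! = 3628800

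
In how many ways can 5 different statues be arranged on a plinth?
5! = 120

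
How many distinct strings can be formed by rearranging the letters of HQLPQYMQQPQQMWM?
15! / (1! × 1! × 6! × 1! × 2! × 3! × 1!) = 151351200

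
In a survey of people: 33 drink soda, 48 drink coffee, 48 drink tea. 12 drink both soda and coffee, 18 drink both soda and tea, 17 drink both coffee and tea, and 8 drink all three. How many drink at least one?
|A∪B∪C| = 33+48+48-12-18-17+8 = 90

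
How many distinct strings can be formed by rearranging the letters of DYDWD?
5! / (3! × 1! × 1!) = 20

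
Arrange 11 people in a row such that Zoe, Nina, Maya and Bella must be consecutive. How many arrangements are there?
Treat the 4 as one block: (11-4+1)! × 4! = 40320 × 24 = 967680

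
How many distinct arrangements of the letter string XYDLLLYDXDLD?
12! / (2! × 4! × 2! × 4!) = 207900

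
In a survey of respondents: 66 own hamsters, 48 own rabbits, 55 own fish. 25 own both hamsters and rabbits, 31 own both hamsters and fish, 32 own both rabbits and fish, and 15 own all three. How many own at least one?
|A∪B∪C| = 66+48+55-25-31-32+15 = 96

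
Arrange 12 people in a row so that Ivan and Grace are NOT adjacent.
Total - adjacent = 12! - (12-1)!×2 = 479001600 - 79833600 = 399168000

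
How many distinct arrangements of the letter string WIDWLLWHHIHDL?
13! / (2! × 3! × 3! × 2! × 3!) = 7207200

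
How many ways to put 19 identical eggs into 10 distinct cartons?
C(19+10-1, 10-1) = C(28, 9) = 6906900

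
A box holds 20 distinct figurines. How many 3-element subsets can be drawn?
C(20,3) = 20!/(3!×17!) = 1140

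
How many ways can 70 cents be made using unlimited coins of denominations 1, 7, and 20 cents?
Coefficient of x^70 in 1/(1-x^1) · 1/(1-x^7) · 1/(1-x^20). Case on j = number of 20-cent coins (j = 0..3); remainder r = 70 - 20j is made from {1,7} in ⌊r/7⌋+1 ways. r = 70, 50, 30, 10 → 11 + 8 + 5 + 2 = 26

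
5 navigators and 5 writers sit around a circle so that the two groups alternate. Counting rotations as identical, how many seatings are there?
Fix one of the navigators: (5-1)! ways for the remaining navigators, × 5! ways for the writers = 24 × 120 = 2880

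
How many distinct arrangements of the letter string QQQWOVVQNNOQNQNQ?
16! / (4! × 7! × 1! × 2! × 2!) = 43243200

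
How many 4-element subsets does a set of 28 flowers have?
C(28,4) = 28!/(4!×24!) = 20475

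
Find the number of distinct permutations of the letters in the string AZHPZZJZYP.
10! / (1! × 1! × 1! × 2! × 1! × 4!) = 75600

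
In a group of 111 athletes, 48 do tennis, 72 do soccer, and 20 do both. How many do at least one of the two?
|A∪B| = |A| + |B| - |A∩B| = 48 + 72 - 20 = 100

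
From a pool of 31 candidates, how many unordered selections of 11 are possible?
C(31,11) = 31!/(11!×20!) = 84672315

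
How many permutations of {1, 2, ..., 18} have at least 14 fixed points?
Exactly j fixed points: C(18,j)·!(18-j); sum over j ≥ 14 (derangement numbers via !m = (m-1)·(!(m-1) + !(m-2)): !0..!4 = 1, 0, 1, 2, 9). Σ_{j=14}^{18} C(18,j)·!(18-j) = C(18,14)·!4 + C(18,15)·!3 + C(18,16)·!2 + C(18,17)·!1 + C(18,18)·!0 = 3060·9 + 816·2 + 153·1 + 18·0 + 1·1 = 29326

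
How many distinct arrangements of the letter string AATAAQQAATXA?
12! / (2! × 7! × 2! × 1!) = 23760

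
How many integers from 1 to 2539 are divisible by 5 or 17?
⌊2539/5⌋ + ⌊2539/17⌋ - ⌊2539/85⌋ = 507 + 149 - 29 = 627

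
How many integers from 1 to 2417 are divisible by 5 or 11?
⌊2417/5⌋ + ⌊2417/11⌋ - ⌊2417/55⌋ = 483 + 219 - 43 = 659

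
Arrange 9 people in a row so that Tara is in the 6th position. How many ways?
Fix one position: (9-1)! = 40320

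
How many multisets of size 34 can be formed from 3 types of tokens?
C(34+3-1, 3-1) = C(36, 2) = 630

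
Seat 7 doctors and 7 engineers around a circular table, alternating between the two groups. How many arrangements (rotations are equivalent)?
Fix one of the doctors: (7-1)! ways for the remaining doctors, × 7! ways for the engineers = 720 × 5040 = 3628800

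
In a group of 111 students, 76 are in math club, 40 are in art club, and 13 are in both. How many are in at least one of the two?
|A∪B| = |A| + |B| - |A∩B| = 76 + 40 - 13 = 103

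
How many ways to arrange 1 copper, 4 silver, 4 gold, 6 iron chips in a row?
15! / (1! × 4! × 4! × 6!) = 3153150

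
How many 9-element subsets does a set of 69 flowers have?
C(69,9) = 69!/(9!×60!) = 56672074888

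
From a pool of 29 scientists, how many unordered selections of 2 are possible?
C(29,2) = 29!/(2!×27!) = 406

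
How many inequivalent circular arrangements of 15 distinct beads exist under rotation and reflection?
(15-1)!/2 = 87178291200/2 = 43589145600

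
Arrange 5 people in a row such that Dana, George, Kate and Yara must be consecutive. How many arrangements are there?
Treat the 4 as one block: (5-4+1)! × 4! = 2 × 24 = 48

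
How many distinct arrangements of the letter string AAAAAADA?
8! / (7! × 1!) = 8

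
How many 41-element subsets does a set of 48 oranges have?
C(48,41) = 48!/(41!×7!) = 73629072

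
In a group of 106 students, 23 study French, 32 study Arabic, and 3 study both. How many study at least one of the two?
|A∪B| = |A| + |B| - |A∩B| = 23 + 32 - 3 = 52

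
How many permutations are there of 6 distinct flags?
6! = 720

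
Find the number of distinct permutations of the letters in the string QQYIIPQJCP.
10! / (1! × 3! × 1! × 2! × 1! × 2!) = 151200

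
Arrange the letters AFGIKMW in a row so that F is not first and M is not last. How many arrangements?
By inclusion-exclusion: 7! - 2×(7-1)! + (7-2)! = 5040 - 1440 + 120 = 3720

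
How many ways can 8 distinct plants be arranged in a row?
8! = 40320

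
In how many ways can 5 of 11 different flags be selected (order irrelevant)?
C(11,5) = 11!/(5!×6!) = 462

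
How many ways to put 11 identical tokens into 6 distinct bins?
C(11+6-1, 6-1) = C(16, 5) = 4368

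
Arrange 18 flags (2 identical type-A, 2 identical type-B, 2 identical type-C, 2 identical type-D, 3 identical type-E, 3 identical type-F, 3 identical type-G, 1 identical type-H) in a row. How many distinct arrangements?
18! / (2! × 2! × 2! × 2! × 3! × 3! × 3! × 1!) = 1852538688000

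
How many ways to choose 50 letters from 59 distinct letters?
C(59,50) = 59!/(50!×9!) = 12565671261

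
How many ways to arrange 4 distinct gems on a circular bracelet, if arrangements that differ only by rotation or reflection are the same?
(4-1)!/2 = 6/2 = 3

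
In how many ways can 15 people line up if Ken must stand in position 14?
Fix one position: (15-1)! = 87178291200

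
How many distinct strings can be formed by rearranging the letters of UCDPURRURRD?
11! / (1! × 2! × 4! × 1! × 3!) = 138600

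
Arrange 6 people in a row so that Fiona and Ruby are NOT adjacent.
Total - adjacent = 6! - (6-1)!×2 = 720 - 240 = 480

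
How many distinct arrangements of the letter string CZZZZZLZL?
9! / (6! × 2! × 1!) = 252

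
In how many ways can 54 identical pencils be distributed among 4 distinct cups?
C(54+4-1, 4-1) = C(57, 3) = 29260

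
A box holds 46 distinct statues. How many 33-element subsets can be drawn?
C(46,33) = 46!/(33!×13!) = 101766230790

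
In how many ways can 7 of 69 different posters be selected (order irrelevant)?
C(69,7) = 69!/(7!×62!) = 1078897248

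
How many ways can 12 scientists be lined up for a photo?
12! = 479001600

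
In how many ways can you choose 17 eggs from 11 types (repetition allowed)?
C(17+11-1, 11-1) = C(27, 10) = 8436285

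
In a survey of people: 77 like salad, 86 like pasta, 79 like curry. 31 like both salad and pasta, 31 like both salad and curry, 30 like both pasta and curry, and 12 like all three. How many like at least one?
|A∪B∪C| = 77+86+79-31-31-30+12 = 162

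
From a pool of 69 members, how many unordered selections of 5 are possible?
C(69,5) = 69!/(5!×64!) = 11238513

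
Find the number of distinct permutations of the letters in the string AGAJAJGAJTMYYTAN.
16! / (2! × 2! × 2! × 1! × 5! × 1! × 3!) = 3632428800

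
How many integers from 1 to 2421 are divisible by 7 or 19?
⌊2421/7⌋ + ⌊2421/19⌋ - ⌊2421/133⌋ = 345 + 127 - 18 = 454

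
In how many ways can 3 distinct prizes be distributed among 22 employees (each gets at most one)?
P(22,3) = 22!/(22-3)! = 9240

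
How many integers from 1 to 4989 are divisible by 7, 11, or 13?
⌊4989/7⌋+⌊4989/11⌋+⌊4989/13⌋ - ⌊4989/77⌋-⌊4989/91⌋-⌊4989/143⌋ + ⌊4989/1001⌋ = 712+453+383 - 64-54-34 + 4 = 1400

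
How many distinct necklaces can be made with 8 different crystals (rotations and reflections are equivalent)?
(8-1)!/2 = 5040/2 = 2520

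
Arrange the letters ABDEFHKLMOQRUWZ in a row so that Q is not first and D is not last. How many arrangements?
By inclusion-exclusion: 15! - 2×(15-1)! + (15-2)! = 1307674368000 - 174356582400 + 6227020800 = 1139544806400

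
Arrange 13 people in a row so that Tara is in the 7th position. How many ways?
Fix one position: (13-1)! = 479001600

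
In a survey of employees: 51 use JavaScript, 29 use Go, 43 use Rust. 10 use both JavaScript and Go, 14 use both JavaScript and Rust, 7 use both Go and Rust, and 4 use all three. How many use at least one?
|A∪B∪C| = 51+29+43-10-14-7+4 = 96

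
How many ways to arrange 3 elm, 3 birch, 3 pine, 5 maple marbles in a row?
14! / (3! × 3! × 3! × 5!) = 3363360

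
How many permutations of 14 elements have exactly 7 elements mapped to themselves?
Choose the 7 fixed points C(14,7) = 3432, derange the rest: !7 = Σ_{j=0}^{7} (-1)^j·7!/j! = 5040 - 5040 + 2520 - 840 + 210 - 42 + 7 - 1 = 1854. Product = 3432 × 1854 = 6362928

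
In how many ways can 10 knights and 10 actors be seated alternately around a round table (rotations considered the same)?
Fix one of the knights: (10-1)! ways for the remaining knights, × 10! ways for the actors = 362880 × 3628800 = 1316818944000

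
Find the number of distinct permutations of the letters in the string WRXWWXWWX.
9! / (1! × 5! × 3!) = 504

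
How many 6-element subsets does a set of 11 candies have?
C(11,6) = 11!/(6!×5!) = 462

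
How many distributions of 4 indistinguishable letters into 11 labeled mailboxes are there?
C(4+11-1, 11-1) = C(14, 10) = 1001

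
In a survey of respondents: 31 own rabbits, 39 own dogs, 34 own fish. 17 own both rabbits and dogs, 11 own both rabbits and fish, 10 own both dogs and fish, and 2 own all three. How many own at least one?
|A∪B∪C| = 31+39+34-17-11-10+2 = 68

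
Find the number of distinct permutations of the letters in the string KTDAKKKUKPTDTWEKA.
17! / (1! × 6! × 2! × 1! × 3! × 1! × 2! × 1!) = 20583763200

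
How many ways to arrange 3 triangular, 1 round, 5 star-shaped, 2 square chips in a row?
11! / (3! × 1! × 5! × 2!) = 27720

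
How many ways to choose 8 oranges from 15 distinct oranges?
C(15,8) = 15!/(8!×7!) = 6435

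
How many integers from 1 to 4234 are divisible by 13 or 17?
⌊4234/13⌋ + ⌊4234/17⌋ - ⌊4234/221⌋ = 325 + 249 - 19 = 555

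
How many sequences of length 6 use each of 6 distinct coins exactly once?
6! = 720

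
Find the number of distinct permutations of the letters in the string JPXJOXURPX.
10! / (3! × 2! × 1! × 1! × 2! × 1!) = 151200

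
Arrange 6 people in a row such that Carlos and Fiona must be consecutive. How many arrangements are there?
Treat the 2 as one block: (6-2+1)! × 2! = 120 × 2 = 240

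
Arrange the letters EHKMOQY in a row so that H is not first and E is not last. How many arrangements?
By inclusion-exclusion: 7! - 2×(7-1)! + (7-2)! = 5040 - 1440 + 120 = 3720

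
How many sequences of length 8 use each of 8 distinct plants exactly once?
8! = 40320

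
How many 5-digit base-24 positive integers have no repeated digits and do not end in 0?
Last digit: 23 nonzero choices. First digit: 22 (nonzero, ≠last). Middle 3: P(22,3) = 9240. Total = 4675440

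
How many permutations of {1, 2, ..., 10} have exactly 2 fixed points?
Choose the 2 fixed points C(10,2) = 45, derange the rest: !8 = Σ_{j=0}^{8} (-1)^j·8!/j! = 40320 - 40320 + 20160 - 6720 + 1680 - 336 + 56 - 8 + 1 = 14833. Product = 45 × 14833 = 667485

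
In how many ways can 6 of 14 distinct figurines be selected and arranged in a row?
P(14,6) = 14!/(14-6)! = 2162160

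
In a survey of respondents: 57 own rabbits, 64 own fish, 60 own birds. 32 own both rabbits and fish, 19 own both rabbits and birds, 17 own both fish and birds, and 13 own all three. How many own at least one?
|A∪B∪C| = 57+64+60-32-19-17+13 = 126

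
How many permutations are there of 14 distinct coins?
14! = 87178291200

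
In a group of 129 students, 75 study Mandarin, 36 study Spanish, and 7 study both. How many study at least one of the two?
|A∪B| = |A| + |B| - |A∩B| = 75 + 36 - 7 = 104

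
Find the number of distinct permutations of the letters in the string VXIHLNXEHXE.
11! / (1! × 1! × 2! × 3! × 1! × 2! × 1!) = 1663200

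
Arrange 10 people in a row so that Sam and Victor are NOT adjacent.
Total - adjacent = 10! - (10-1)!×2 = 3628800 - 725760 = 2903040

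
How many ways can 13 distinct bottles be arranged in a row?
13! = 6227020800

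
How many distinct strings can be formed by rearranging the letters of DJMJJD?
6! / (2! × 1! × 3!) = 60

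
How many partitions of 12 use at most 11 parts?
By conjugation, equals partitions of 12 into parts ≤ 11. Let r_j(i) = number of partitions of i into parts ≤ j, for i = 0..12. r_1(i) = 1 for all i; r_j(i) = r_{j-1}(i) + r_j(i-j). Rows j = 2..11: ≤2: 1 1 2 2 3 3 4 4 5 5 6 6 7; ≤3: 1 1 2 3 4 5 7 8 10 12 14 16 19; ≤4: 1 1 2 3 5 6 9 11 15 18 23 27 34; ≤5: 1 1 2 3 5 7 10 13 18 23 30 37 47; ≤6: 1 1 2 3 5 7 11 14 20 26 35 44 58; ≤7: 1 1 2 3 5 7 11 15 21 28 38 49 65; ≤8: 1 1 2 3 5 7 11 15 22 29 40 52 70; ≤9: 1 1 2 3 5 7 11 15 22 30 41 54 73; ≤10: 1 1 2 3 5 7 11 15 22 30 42 55 75; ≤11: 1 1 2 3 5 7 11 15 22 30 42 56 76. r_11(12) = 76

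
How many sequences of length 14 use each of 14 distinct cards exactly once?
14! = 87178291200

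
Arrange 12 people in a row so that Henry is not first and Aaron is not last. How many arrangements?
By inclusion-exclusion: 12! - 2×(12-1)! + (12-2)! = 479001600 - 79833600 + 3628800 = 402796800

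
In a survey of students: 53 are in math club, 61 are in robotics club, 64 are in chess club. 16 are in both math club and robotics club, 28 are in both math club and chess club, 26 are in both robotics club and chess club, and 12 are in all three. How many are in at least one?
|A∪B∪C| = 53+61+64-16-28-26+12 = 120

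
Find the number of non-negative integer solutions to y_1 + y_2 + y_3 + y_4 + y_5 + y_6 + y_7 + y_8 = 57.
C(57+8-1, 8-1) = C(64, 7) = 621216192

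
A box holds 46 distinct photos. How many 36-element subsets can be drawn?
C(46,36) = 46!/(36!×10!) = 4076350421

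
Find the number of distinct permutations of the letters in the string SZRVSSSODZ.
10! / (1! × 1! × 2! × 1! × 1! × 4!) = 75600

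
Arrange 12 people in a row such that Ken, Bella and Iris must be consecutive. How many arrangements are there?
Treat the 3 as one block: (12-3+1)! × 3! = 3628800 × 6 = 21772800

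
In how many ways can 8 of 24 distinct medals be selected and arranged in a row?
P(24,8) = 24!/(24-8)! = 29654190720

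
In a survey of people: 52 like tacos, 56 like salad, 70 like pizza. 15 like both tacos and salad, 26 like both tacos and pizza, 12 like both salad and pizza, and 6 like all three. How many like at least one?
|A∪B∪C| = 52+56+70-15-26-12+6 = 131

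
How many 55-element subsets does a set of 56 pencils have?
C(56,55) = 56!/(55!×1!) = 56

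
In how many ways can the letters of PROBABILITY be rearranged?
11! / (1! × 1! × 1! × 2! × 1! × 2! × 1! × 1! × 1!) = 9979200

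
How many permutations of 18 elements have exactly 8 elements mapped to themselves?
Choose the 8 fixed points C(18,8) = 43758, derange the rest: !10 = Σ_{j=0}^{10} (-1)^j·10!/j! = 3628800 - 3628800 + 1814400 - 604800 + 151200 - 30240 + 5040 - 720 + 90 - 10 + 1 = 1334961. Product = 43758 × 1334961 = 58415223438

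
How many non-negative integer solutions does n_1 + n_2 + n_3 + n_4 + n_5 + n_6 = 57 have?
C(57+6-1, 6-1) = C(62, 5) = 6471002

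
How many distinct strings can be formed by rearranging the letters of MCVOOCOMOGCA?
12! / (2! × 1! × 4! × 1! × 3! × 1!) = 1663200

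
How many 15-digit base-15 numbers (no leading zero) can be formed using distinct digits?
First digit: 14 choices (nonzero). Then descending: 14 × 14 × 13 × 12 × 11 × 10 × 9 × 8 × 7 × 6 × 5 × 4 × 3 × 2 × 1 = 1220496076800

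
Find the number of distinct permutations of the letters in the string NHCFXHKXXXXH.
12! / (1! × 1! × 3! × 1! × 5! × 1!) = 665280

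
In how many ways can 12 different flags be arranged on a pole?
12! = 479001600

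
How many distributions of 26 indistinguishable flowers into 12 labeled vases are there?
C(26+12-1, 12-1) = C(37, 11) = 854992152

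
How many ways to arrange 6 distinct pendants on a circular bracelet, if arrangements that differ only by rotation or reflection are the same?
(6-1)!/2 = 120/2 = 60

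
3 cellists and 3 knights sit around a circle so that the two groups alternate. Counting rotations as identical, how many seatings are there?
Fix one of the cellists: (3-1)! ways for the remaining cellists, × 3! ways for the knights = 2 × 6 = 12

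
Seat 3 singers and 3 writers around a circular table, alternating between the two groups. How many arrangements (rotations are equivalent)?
Fix one of the singers: (3-1)! ways for the remaining singers, × 3! ways for the writers = 2 × 6 = 12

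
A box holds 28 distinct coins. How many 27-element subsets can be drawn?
C(28,27) = 28!/(27!×1!) = 28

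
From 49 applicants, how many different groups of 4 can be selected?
C(49,4) = 49!/(4!×45!) = 211876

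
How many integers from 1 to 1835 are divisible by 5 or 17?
⌊1835/5⌋ + ⌊1835/17⌋ - ⌊1835/85⌋ = 367 + 107 - 21 = 453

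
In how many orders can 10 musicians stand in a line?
10! = 3628800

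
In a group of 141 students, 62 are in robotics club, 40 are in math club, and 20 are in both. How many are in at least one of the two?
|A∪B| = |A| + |B| - |A∩B| = 62 + 40 - 20 = 82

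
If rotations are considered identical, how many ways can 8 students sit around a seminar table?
Circular: fix one position, arrange the rest. (8-1)! = 5040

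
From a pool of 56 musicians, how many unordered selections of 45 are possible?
C(56,45) = 56!/(45!×11!) = 148902215280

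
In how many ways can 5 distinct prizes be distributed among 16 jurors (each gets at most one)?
P(16,5) = 16!/(16-5)! = 524160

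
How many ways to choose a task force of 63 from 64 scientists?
C(64,63) = 64!/(63!×1!) = 64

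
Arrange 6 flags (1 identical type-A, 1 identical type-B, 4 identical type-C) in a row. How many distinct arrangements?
6! / (1! × 1! × 4!) = 30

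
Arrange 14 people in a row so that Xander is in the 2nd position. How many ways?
Fix one position: (14-1)! = 6227020800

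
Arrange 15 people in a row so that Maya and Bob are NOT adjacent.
Total - adjacent = 15! - (15-1)!×2 = 1307674368000 - 174356582400 = 1133317785600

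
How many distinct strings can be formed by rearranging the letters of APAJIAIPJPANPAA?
15! / (2! × 6! × 1! × 2! × 4!) = 18918900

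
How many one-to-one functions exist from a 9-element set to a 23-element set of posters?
P(23,9) = 23!/(23-9)! = 296541907200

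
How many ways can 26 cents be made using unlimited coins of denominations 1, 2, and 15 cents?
Coefficient of x^26 in 1/(1-x^1) · 1/(1-x^2) · 1/(1-x^15). Case on j = number of 15-cent coins (j = 0..1); remainder r = 26 - 15j is made from {1,2} in ⌊r/2⌋+1 ways. r = 26, 11 → 14 + 6 = 20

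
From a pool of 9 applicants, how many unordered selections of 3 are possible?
C(9,3) = 9!/(3!×6!) = 84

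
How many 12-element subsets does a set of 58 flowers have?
C(58,12) = 58!/(12!×46!) = 891794789340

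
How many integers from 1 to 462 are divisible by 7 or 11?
⌊462/7⌋ + ⌊462/11⌋ - ⌊462/77⌋ = 66 + 42 - 6 = 102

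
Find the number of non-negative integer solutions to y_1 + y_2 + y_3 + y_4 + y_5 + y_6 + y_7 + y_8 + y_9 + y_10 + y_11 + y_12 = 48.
C(48+12-1, 12-1) = C(59, 11) = 279871768995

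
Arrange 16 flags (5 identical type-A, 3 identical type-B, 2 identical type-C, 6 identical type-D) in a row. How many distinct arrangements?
16! / (5! × 3! × 2! × 6!) = 20180160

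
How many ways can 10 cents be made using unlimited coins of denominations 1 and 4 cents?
Coefficient of x^10 in 1/(1-x^1) · 1/(1-x^4). Use j coins of 4 for j = 0..⌊10/4⌋ = 2, the rest in 1s: 2 + 1 = 3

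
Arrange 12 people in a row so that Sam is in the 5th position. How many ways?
Fix one position: (12-1)! = 39916800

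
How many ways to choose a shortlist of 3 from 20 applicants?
C(20,3) = 20!/(3!×17!) = 1140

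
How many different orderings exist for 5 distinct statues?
5! = 120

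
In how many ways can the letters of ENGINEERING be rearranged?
11! / (3! × 3! × 2! × 2! × 1!) = 277200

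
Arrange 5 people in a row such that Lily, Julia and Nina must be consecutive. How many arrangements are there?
Treat the 3 as one block: (5-3+1)! × 3! = 6 × 6 = 36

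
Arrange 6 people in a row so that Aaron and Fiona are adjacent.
Treat as block: (6-1)! × 2! = 120 × 2 = 240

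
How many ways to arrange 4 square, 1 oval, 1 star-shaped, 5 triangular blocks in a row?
11! / (4! × 1! × 1! × 5!) = 13860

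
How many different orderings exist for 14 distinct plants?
14! = 87178291200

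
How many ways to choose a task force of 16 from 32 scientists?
C(32,16) = 32!/(16!×16!) = 601080390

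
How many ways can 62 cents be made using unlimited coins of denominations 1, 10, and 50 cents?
Coefficient of x^62 in 1/(1-x^1) · 1/(1-x^10) · 1/(1-x^50). Case on j = number of 50-cent coins (j = 0..1); remainder r = 62 - 50j is made from {1,10} in ⌊r/10⌋+1 ways. r = 62, 12 → 7 + 2 = 9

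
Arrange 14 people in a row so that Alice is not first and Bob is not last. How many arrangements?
By inclusion-exclusion: 14! - 2×(14-1)! + (14-2)! = 87178291200 - 12454041600 + 479001600 = 75203251200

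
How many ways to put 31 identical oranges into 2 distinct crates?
C(31+2-1, 2-1) = C(32, 1) = 32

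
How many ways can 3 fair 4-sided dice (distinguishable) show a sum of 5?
Coefficient of x^5 in (x + x² + ... + x^4)^3. By inclusion-exclusion on dice exceeding 4: Σ_j (-1)^j C(3,j)·C(5-1-4j, 2) = C(3,0)·C(4,2) = 1·6 = 6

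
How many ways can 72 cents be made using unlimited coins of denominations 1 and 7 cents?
Coefficient of x^72 in 1/(1-x^1) · 1/(1-x^7). Use j coins of 7 for j = 0..⌊72/7⌋ = 10, the rest in 1s: 10 + 1 = 11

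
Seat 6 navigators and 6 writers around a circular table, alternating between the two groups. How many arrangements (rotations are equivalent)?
Fix one of the navigators: (6-1)! ways for the remaining navigators, × 6! ways for the writers = 120 × 720 = 86400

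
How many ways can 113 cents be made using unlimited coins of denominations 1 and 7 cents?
Coefficient of x^113 in 1/(1-x^1) · 1/(1-x^7). Use j coins of 7 for j = 0..⌊113/7⌋ = 16, the rest in 1s: 16 + 1 = 17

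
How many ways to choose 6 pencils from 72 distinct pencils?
C(72,6) = 72!/(6!×66!) = 156238908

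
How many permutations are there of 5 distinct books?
5! = 120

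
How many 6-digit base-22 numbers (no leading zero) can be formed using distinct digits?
First digit: 21 choices (nonzero). Then descending: 21 × 21 × 20 × 19 × 18 × 17 = 51279480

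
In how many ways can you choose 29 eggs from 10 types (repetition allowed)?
C(29+10-1, 10-1) = C(38, 9) = 163011640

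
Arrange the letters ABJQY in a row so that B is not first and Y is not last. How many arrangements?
By inclusion-exclusion: 5! - 2×(5-1)! + (5-2)! = 120 - 48 + 6 = 78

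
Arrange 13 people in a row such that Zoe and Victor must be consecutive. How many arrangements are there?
Treat the 2 as one block: (13-2+1)! × 2! = 479001600 × 2 = 958003200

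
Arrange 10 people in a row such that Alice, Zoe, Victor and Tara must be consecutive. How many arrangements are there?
Treat the 4 as one block: (10-4+1)! × 4! = 5040 × 24 = 120960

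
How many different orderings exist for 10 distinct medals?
10! = 3628800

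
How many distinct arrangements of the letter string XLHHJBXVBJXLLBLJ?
16! / (3! × 4! × 3! × 3! × 1! × 2!) = 2018016000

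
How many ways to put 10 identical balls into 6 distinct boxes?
C(10+6-1, 6-1) = C(15, 5) = 3003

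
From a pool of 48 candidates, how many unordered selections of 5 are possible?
C(48,5) = 48!/(5!×43!) = 1712304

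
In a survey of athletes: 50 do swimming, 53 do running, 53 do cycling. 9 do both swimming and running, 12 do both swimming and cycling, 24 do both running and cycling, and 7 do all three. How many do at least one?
|A∪B∪C| = 50+53+53-9-12-24+7 = 118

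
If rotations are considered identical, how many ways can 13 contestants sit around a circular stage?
Circular: fix one position, arrange the rest. (13-1)! = 479001600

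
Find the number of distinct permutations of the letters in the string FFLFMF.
6! / (1! × 1! × 4!) = 30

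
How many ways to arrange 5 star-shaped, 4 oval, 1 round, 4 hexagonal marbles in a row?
14! / (5! × 4! × 1! × 4!) = 1261260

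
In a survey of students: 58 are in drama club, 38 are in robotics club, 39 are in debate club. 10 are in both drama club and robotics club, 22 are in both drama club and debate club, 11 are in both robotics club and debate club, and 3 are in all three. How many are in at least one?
|A∪B∪C| = 58+38+39-10-22-11+3 = 95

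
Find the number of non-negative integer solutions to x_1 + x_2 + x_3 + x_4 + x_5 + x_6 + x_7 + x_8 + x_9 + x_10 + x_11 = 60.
C(60+11-1, 11-1) = C(70, 10) = 396704524216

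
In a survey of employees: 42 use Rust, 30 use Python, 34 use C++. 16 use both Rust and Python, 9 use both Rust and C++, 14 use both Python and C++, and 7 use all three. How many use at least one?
|A∪B∪C| = 42+30+34-16-9-14+7 = 74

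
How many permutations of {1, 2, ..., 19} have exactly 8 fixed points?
Choose the 8 fixed points C(19,8) = 75582, derange the rest: !11 = Σ_{j=0}^{11} (-1)^j·11!/j! = 39916800 - 39916800 + 19958400 - 6652800 + 1663200 - 332640 + 55440 - 7920 + 990 - 110 + 11 - 1 = 14684570. Product = 75582 × 14684570 = 1109889169740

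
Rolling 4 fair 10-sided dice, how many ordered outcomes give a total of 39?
Coefficient of x^39 in (x + x² + ... + x^10)^4. By inclusion-exclusion on dice exceeding 10: Σ_j (-1)^j C(4,j)·C(39-1-10j, 3) = C(4,0)·C(38,3) - C(4,1)·C(28,3) + C(4,2)·C(18,3) - C(4,3)·C(8,3) = 1·8436 - 4·3276 + 6·816 - 4·56 = 4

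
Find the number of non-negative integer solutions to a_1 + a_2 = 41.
C(41+2-1, 2-1) = C(42, 1) = 42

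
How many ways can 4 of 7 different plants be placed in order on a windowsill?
P(7,4) = 7!/(7-4)! = 840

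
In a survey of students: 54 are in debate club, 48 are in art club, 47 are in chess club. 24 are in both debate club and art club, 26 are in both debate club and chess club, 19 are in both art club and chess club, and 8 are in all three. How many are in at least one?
|A∪B∪C| = 54+48+47-24-26-19+8 = 88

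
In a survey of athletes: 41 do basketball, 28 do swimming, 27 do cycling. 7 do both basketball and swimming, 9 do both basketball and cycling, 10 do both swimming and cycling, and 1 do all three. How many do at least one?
|A∪B∪C| = 41+28+27-7-9-10+1 = 71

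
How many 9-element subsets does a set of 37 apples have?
C(37,9) = 37!/(9!×28!) = 124403620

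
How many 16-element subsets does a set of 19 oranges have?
C(19,16) = 19!/(16!×3!) = 969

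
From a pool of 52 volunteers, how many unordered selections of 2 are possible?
C(52,2) = 52!/(2!×50!) = 1326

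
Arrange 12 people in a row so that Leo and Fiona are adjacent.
Treat as block: (12-1)! × 2! = 39916800 × 2 = 79833600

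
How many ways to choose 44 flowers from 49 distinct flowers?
C(49,44) = 49!/(44!×5!) = 1906884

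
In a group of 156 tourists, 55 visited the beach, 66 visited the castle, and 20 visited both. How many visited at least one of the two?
|A∪B| = |A| + |B| - |A∩B| = 55 + 66 - 20 = 101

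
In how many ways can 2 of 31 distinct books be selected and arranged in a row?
P(31,2) = 31!/(31-2)! = 930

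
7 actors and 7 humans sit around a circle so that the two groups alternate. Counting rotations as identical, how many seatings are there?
Fix one of the actors: (7-1)! ways for the remaining actors, × 7! ways for the humans = 720 × 5040 = 3628800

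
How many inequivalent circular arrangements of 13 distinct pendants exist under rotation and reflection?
(13-1)!/2 = 479001600/2 = 239500800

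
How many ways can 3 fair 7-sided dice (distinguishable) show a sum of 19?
Coefficient of x^19 in (x + x² + ... + x^7)^3. By inclusion-exclusion on dice exceeding 7: Σ_j (-1)^j C(3,j)·C(19-1-7j, 2) = C(3,0)·C(18,2) - C(3,1)·C(11,2) + C(3,2)·C(4,2) = 1·153 - 3·55 + 3·6 = 6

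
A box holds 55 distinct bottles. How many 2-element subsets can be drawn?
C(55,2) = 55!/(2!×53!) = 1485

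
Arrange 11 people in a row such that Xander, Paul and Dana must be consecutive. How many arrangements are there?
Treat the 3 as one block: (11-3+1)! × 3! = 362880 × 6 = 2177280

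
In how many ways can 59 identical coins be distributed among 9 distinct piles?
C(59+9-1, 9-1) = C(67, 8) = 6522361560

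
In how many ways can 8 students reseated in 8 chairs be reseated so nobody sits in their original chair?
!8 = Σ_{j=0}^{8} (-1)^j·8!/j! = 40320 - 40320 + 20160 - 6720 + 1680 - 336 + 56 - 8 + 1 = 14833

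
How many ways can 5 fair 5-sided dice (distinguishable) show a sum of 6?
Coefficient of x^6 in (x + x² + ... + x^5)^5. By inclusion-exclusion on dice exceeding 5: Σ_j (-1)^j C(5,j)·C(6-1-5j, 4) = C(5,0)·C(5,4) = 1·5 = 5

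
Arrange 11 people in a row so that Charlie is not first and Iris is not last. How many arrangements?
By inclusion-exclusion: 11! - 2×(11-1)! + (11-2)! = 39916800 - 7257600 + 362880 = 33022080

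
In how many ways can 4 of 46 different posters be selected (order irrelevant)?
C(46,4) = 46!/(4!×42!) = 163185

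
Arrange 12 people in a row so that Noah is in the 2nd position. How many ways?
Fix one position: (12-1)! = 39916800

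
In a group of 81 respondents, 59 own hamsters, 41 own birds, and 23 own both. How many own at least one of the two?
|A∪B| = |A| + |B| - |A∩B| = 59 + 41 - 23 = 77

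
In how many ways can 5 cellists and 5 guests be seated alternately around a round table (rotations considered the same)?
Fix one of the cellists: (5-1)! ways for the remaining cellists, × 5! ways for the guests = 24 × 120 = 2880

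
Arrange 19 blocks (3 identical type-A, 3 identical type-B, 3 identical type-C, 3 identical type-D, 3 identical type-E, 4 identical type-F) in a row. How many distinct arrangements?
19! / (3! × 3! × 3! × 3! × 3! × 4!) = 651819168000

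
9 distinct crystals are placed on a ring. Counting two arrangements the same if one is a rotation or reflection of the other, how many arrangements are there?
(9-1)!/2 = 40320/2 = 20160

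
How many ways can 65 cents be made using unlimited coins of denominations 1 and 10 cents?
Coefficient of x^65 in 1/(1-x^1) · 1/(1-x^10). Use j coins of 10 for j = 0..⌊65/10⌋ = 6, the rest in 1s: 6 + 1 = 7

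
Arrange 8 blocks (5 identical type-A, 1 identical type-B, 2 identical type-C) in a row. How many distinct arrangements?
8! / (5! × 1! × 2!) = 168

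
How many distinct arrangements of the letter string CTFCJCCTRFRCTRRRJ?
17! / (2! × 5! × 2! × 5! × 3!) = 1029188160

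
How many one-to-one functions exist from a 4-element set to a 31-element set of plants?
P(31,4) = 31!/(31-4)! = 755160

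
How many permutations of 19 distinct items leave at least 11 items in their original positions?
Exactly j fixed points: C(19,j)·!(19-j); sum over j ≥ 11 (derangement numbers via !m = (m-1)·(!(m-1) + !(m-2)): !0..!8 = 1, 0, 1, 2, 9, 44, 265, 1854, 14833). Σ_{j=11}^{19} C(19,j)·!(19-j) = C(19,11)·!8 + C(19,12)·!7 + C(19,13)·!6 + C(19,14)·!5 + C(19,15)·!4 + C(19,16)·!3 + C(19,17)·!2 + C(19,18)·!1 + C(19,19)·!0 = 75582·14833 + 50388·1854 + 27132·265 + 11628·44 + 3876·9 + 969·2 + 171·1 + 19·0 + 1·1 = 1222265764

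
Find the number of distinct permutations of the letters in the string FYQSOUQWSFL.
11! / (1! × 1! × 1! × 2! × 2! × 1! × 2! × 1!) = 4989600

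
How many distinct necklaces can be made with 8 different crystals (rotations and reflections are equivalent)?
(8-1)!/2 = 5040/2 = 2520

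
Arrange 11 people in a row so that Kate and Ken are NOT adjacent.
Total - adjacent = 11! - (11-1)!×2 = 39916800 - 7257600 = 32659200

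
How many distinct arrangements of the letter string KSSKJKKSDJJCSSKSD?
17! / (3! × 5! × 6! × 2! × 1!) = 343062720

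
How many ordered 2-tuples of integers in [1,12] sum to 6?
Coefficient of x^6 in (x + x² + ... + x^12)^2. By inclusion-exclusion on dice exceeding 12: Σ_j (-1)^j C(2,j)·C(6-1-12j, 1) = C(2,0)·C(5,1) = 1·5 = 5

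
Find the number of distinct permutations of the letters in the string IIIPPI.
6! / (2! × 4!) = 15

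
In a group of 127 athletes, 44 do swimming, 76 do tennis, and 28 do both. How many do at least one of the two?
|A∪B| = |A| + |B| - |A∩B| = 44 + 76 - 28 = 92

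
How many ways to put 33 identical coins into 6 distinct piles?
C(33+6-1, 6-1) = C(38, 5) = 501942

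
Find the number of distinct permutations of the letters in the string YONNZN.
6! / (1! × 1! × 1! × 3!) = 120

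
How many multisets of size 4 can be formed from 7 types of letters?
C(4+7-1, 7-1) = C(10, 6) = 210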